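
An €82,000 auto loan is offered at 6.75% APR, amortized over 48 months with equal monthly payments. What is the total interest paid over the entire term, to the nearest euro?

€11,797

Monthly rate = 6.75%/12 = 0.0056250; payment = 82,000 × 0.0056250 / (1 − (1+0.0056250)^−48) = €1,954.10.
Total paid = 48 × €1,954.10 = €93,796.80; interest = €93,796.80 − €82,000 = €11,796.80.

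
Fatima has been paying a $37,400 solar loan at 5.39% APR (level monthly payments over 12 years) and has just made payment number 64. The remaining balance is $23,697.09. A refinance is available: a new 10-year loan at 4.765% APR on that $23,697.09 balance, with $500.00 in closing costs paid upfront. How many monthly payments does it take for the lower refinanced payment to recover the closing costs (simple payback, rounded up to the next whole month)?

5 months

Current payment = 37,400 × 5.39%/12 / (1 − (1+0.0044917)^−144) = $353.27.
Refinanced payment = 23,697.09 × 0.0039708 / (1 − (1+0.0039708)^−120) = $248.63.
Monthly savings = $353.27 − $248.63 = $104.64.
Break-even = $500.00 / $104.64 = 4.78 → 5 months.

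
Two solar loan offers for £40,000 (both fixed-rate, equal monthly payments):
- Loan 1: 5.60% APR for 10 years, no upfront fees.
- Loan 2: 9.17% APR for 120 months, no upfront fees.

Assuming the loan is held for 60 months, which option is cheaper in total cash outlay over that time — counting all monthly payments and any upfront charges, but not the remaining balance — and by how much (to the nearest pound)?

Loan 1: at 5.60% the monthly rate is 0.0046667, so the payment is 40,000 × 0.0046667 / (1 − 1.0046667^−120) = £436.09.
Loan 2: at 9.17% the monthly rate is 0.0076417, so the payment is 40,000 × 0.0076417 / (1 − 1.0076417^−120) = £510.39.
Over 60 months: Loan 1 costs 60 × £436.09 = £26,165.40; Loan 2 costs 60 × £510.39 = £30,623.40.
Loan 1 is cheaper by £30,623.40 − £26,165.40 = £4,458.00.

Loan 1 by £4,458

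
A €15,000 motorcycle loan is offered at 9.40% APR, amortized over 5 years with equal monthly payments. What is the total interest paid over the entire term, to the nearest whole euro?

At 9.40% the monthly rate is 0.0078333, so the payment is 15,000 × 0.0078333 / (1 − 1.0078333^−60) = €314.30.
Total paid = 60 × €314.30 = €18,858.00; interest = €18,858.00 − €15,000 = €3,858.00.

€3,858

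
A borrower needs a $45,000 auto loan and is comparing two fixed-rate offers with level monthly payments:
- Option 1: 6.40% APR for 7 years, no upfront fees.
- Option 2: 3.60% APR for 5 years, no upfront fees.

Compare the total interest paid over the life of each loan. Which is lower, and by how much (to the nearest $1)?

Option 1: at 6.40% the monthly rate is 0.0053333, so the payment is 45,000 × 0.0053333 / (1 − 1.0053333^−84) = $666.05.
Total interest on Option 1 = 84 × $666.05 − $45,000 = $10,948.20.
Option 2: at 3.60% the monthly rate is 0.0030000, so the payment is 45,000 × 0.0030000 / (1 − 1.0030000^−60) = $820.65.
Total interest on Option 2 = 60 × $820.65 − $45,000 = $4,239.00.
Option 2 is lower by $6,709.20.

Option 2 by $6,709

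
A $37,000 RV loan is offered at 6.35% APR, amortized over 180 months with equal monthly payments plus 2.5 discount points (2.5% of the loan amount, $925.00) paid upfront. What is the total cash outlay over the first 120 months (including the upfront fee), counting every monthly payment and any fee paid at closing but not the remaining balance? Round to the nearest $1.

At 6.35% the monthly rate is 0.0052917, so the payment is 37,000 × 0.0052917 / (1 − 1.0052917^−180) = $319.27.
Total outlay = 120 × $319.27 + $925.00 = $39,237.40.

$39,237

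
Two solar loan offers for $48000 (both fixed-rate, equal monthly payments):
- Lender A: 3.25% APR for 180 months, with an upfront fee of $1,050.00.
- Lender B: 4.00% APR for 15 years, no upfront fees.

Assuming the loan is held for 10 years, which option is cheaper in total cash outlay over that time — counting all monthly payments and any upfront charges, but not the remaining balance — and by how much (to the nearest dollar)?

Lender A by $1,082

Lender A: at 3.25% the monthly rate is 0.0027083, so the payment is 48,000 × 0.0027083 / (1 − 1.0027083^−180) = $337.28.
Lender B: monthly rate = 4%/12 = 0.0033333; payment = 48,000 × 0.0033333 / (1 − (1+0.0033333)^−180) = $355.05.
Over 120 months: Lender A costs 120 × $337.28 + $1,050.00 = $41,523.60; Lender B costs 120 × $355.05 = $42,606.00.
Lender A is cheaper by $42,606.00 − $41,523.60 = $1,082.40.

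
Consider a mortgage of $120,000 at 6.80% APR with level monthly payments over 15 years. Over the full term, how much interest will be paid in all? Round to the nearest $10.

Monthly rate = 6.8%/12 = 0.0056667; payment = 120,000 × 0.0056667 / (1 − (1+0.0056667)^−180) = $1,065.22.
Total paid = 180 × $1,065.22 = $191,739.60; interest = $191,739.60 − $120,000 = $71,739.60.

$71,740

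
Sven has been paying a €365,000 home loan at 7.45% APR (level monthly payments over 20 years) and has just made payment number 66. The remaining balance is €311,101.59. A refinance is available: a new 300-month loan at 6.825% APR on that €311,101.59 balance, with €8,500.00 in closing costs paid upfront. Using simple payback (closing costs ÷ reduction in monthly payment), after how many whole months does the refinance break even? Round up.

12 months

Current payment = 365,000 × 7.45%/12 / (1 − (1+0.0062083)^−240) = €2,929.27.
Refinanced payment = 311,101.59 × 0.0056875 / (1 − (1+0.0056875)^−300) = €2,164.19.
Monthly savings = €2,929.27 − €2,164.19 = €765.08.
Break-even = €8,500.00 / €765.08 = 11.11 → 12 months.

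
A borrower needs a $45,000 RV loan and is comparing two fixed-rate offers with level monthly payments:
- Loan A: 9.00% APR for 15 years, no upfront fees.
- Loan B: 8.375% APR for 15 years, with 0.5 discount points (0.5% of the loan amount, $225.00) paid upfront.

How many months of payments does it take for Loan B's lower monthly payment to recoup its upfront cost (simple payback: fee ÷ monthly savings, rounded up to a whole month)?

14 months

Loan A: at 9.00% the monthly rate is 0.0075000, so the payment is 45,000 × 0.0075000 / (1 − 1.0075000^−180) = $456.42.
Loan B: at 8.375% the monthly rate is 0.0069792, so the payment is 45,000 × 0.0069792 / (1 − 1.0069792^−180) = $439.84.
Monthly savings = $456.42 − $439.84 = $16.58.
Break-even = $225.00 / $16.58 = 13.57 → 14 months.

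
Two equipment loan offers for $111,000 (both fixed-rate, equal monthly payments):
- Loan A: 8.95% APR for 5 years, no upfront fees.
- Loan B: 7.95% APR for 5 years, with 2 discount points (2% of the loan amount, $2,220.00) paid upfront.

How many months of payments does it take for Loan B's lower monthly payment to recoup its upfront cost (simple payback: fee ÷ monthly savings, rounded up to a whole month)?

Loan A: monthly rate = 8.95%/12 = 0.0074583; payment = 111,000 × 0.0074583 / (1 − (1+0.0074583)^−60) = $2,301.48.
Loan B: at 7.95% the monthly rate is 0.0066250, so the payment is 111,000 × 0.0066250 / (1 − 1.0066250^−60) = $2,248.02.
Monthly savings = $2,301.48 − $2,248.02 = $53.46.
Break-even = $2,220.00 / $53.46 = 41.53 → 42 months.

42 months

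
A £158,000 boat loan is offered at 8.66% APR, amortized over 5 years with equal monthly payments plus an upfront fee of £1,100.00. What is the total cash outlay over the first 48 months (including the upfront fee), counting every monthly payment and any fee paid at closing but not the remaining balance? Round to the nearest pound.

£157,283

At 8.66% the monthly rate is 0.0072167, so the payment is 158,000 × 0.0072167 / (1 − 1.0072167^−60) = £3,253.81.
Total outlay = 48 × £3,253.81 + £1,100.00 = £157,282.88.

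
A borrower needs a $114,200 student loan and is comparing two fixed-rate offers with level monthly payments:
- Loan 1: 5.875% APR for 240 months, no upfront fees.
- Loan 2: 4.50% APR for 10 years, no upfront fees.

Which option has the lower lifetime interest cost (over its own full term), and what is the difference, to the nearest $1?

Loan 1: monthly rate = 5.875%/12 = 0.0048958; payment = 114,200 × 0.0048958 / (1 − (1+0.0048958)^−240) = $809.95.
Total interest on Loan 1 = 240 × $809.95 − $114,200 = $80,188.00.
Loan 2: at 4.50% the monthly rate is 0.0037500, so the payment is 114,200 × 0.0037500 / (1 − 1.0037500^−120) = $1,183.55.
Total interest on Loan 2 = 120 × $1,183.55 − $114,200 = $27,826.00.
Loan 2 is lower by $52,362.00.

Loan 2 by $52,362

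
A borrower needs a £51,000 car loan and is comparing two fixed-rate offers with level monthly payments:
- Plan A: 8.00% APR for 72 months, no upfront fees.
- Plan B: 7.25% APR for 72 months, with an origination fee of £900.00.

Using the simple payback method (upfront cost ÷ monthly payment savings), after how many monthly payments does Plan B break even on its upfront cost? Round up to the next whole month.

49 months

Plan A: monthly rate = 8%/12 = 0.0066667; payment = 51,000 × 0.0066667 / (1 − (1+0.0066667)^−72) = £894.20.
Plan B: monthly rate = 7.25%/12 = 0.0060417; payment = 51,000 × 0.0060417 / (1 − (1+0.0060417)^−72) = £875.63.
Monthly savings = £894.20 − £875.63 = £18.57.
Break-even = £900.00 / £18.57 = 48.47 → 49 months.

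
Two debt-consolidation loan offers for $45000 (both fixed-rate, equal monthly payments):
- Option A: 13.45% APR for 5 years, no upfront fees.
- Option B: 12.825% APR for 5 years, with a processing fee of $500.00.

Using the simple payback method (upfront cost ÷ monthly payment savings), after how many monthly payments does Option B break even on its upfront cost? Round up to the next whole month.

35 months

Option A: monthly rate = 13.45%/12 = 0.0112083; payment = 45,000 × 0.0112083 / (1 − (1+0.0112083)^−60) = $1,034.28.
Option B: monthly rate = 12.825%/12 = 0.0106875; payment = 45,000 × 0.0106875 / (1 − (1+0.0106875)^−60) = $1,019.86.
Monthly savings = $1,034.28 − $1,019.86 = $14.42.
Break-even = $500.00 / $14.42 = 34.67 → 35 months.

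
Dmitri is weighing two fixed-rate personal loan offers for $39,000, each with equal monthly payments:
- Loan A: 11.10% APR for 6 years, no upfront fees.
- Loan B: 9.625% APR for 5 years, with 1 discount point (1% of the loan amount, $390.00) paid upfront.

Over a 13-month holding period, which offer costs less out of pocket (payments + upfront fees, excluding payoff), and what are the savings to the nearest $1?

Loan A by $1,393

Loan A: at 11.10% the monthly rate is 0.0092500, so the payment is 39,000 × 0.0092500 / (1 − 1.0092500^−72) = $744.33.
Loan B: monthly rate = 9.625%/12 = 0.0080208; payment = 39,000 × 0.0080208 / (1 − (1+0.0080208)^−60) = $821.46.
Over 13 months: Loan A costs 13 × $744.33 = $9,676.29; Loan B costs 13 × $821.46 + $390.00 = $11,068.98.
Loan A is cheaper by $11,068.98 − $9,676.29 = $1,392.69.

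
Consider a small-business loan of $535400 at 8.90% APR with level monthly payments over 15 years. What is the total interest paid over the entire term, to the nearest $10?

$436,340

Monthly rate = 8.9%/12 = 0.0074167; payment = 535,400 × 0.0074167 / (1 − (1+0.0074167)^−180) = $5,398.58.
Total paid = 180 × $5,398.58 = $971,744.40; interest = $971,744.40 − $535,400 = $436,344.40.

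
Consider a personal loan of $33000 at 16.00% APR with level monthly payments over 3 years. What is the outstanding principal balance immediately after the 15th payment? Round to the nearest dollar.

With monthly rate i = 16%/12 = 0.0133333, the balance after k of n payments is P · [(1+i)^n − (1+i)^k] / [(1+i)^n − 1].
(1+0.0133333)^36 = 1.61095660 and (1+0.0133333)^15 = 1.21978962, so the balance is 33,000 × (1.61095660 − 1.21978962) / (1.61095660 − 1) = $21,128.36.

$21,128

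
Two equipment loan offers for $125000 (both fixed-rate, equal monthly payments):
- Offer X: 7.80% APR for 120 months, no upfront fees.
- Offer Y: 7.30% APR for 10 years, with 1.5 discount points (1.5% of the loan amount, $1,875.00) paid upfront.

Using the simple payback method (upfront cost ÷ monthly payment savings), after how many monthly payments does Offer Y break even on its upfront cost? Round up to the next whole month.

58 months

Offer X: monthly rate = 7.8%/12 = 0.0065000; payment = 125,000 × 0.0065000 / (1 − (1+0.0065000)^−120) = $1,503.42.
Offer Y: at 7.30% the monthly rate is 0.0060833, so the payment is 125,000 × 0.0060833 / (1 − 1.0060833^−120) = $1,470.76.
Monthly savings = $1,503.42 − $1,470.76 = $32.66.
Break-even = $1,875.00 / $32.66 = 57.41 → 58 months.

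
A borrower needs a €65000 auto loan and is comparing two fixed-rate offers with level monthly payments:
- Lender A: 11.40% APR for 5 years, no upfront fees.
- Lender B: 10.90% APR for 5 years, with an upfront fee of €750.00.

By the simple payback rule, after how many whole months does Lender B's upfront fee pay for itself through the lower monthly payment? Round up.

Lender A: at 11.40% the monthly rate is 0.0095000, so the payment is 65,000 × 0.0095000 / (1 − 1.0095000^−60) = €1,426.26.
Lender B: at 10.90% the monthly rate is 0.0090833, so the payment is 65,000 × 0.0090833 / (1 − 1.0090833^−60) = €1,410.02.
Monthly savings = €1,426.26 − €1,410.02 = €16.24.
Break-even = €750.00 / €16.24 = 46.18 → 47 months.

47 months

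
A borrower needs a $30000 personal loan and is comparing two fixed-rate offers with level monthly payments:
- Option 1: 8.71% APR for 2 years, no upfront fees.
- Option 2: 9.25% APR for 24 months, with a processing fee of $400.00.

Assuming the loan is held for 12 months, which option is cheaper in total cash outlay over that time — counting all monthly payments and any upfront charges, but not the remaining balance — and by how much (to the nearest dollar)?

Option 1: at 8.71% the monthly rate is 0.0072583, so the payment is 30,000 × 0.0072583 / (1 − 1.0072583^−24) = $1,366.55.
Option 2: at 9.25% the monthly rate is 0.0077083, so the payment is 30,000 × 0.0077083 / (1 − 1.0077083^−24) = $1,373.99.
Over 12 months: Option 1 costs 12 × $1,366.55 = $16,398.60; Option 2 costs 12 × $1,373.99 + $400.00 = $16,887.88.
Option 1 is cheaper by $16,887.88 − $16,398.60 = $489.28.

Option 1 by $489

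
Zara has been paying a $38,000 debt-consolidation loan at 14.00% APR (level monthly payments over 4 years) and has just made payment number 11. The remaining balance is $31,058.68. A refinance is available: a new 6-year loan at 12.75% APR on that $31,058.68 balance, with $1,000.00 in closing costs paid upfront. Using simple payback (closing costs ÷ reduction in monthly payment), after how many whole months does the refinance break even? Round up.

3 months

Current payment = 38,000 × 14%/12 / (1 − (1+0.0116667)^−48) = $1,038.41.
Refinanced payment = 31,058.68 × 0.0106250 / (1 − (1+0.0106250)^−72) = $619.38.
Monthly savings = $1,038.41 − $619.38 = $419.03.
Break-even = $1,000.00 / $419.03 = 2.39 → 3 months.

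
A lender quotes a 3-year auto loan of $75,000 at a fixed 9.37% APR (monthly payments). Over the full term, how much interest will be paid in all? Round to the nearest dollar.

$11,325

Monthly rate = 9.37%/12 = 0.0078083; payment = 75,000 × 0.0078083 / (1 − (1+0.0078083)^−36) = $2,397.92.
Total paid = 36 × $2,397.92 = $86,325.12; interest = $86,325.12 − $75,000 = $11,325.12.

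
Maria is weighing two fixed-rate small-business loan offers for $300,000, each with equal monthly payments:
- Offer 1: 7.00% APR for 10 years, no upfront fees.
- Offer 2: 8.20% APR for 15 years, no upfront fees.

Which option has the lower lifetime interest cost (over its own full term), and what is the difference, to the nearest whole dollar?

Offer 1 by $104,316

Offer 1: monthly rate = 7%/12 = 0.0058333; payment = 300,000 × 0.0058333 / (1 − (1+0.0058333)^−120) = $3,483.25.
Total interest on Offer 1 = 120 × $3,483.25 − $300,000 = $117,990.00.
Offer 2: at 8.20% the monthly rate is 0.0068333, so the payment is 300,000 × 0.0068333 / (1 − 1.0068333^−180) = $2,901.70.
Total interest on Offer 2 = 180 × $2,901.70 − $300,000 = $222,306.00.
Offer 1 is lower by $104,316.00.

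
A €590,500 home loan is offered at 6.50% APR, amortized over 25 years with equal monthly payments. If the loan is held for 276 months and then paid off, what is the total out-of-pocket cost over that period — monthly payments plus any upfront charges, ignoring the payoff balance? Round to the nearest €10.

€1,100,440

Monthly rate = 6.5%/12 = 0.0054167; payment = 590,500 × 0.0054167 / (1 − (1+0.0054167)^−300) = €3,987.10.
Total outlay = 276 × €3,987.10 = €1,100,439.60.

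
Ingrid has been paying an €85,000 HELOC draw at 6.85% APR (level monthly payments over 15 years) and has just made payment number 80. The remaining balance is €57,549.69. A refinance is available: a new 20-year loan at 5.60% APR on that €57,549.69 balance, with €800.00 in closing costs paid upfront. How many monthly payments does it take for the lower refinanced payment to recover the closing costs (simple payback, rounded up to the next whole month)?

3 months

Current payment = 85,000 × 6.85%/12 / (1 − (1+0.0057083)^−180) = €756.89.
Refinanced payment = 57,549.69 × 0.0046667 / (1 − (1+0.0046667)^−240) = €399.13.
Monthly savings = €756.89 − €399.13 = €357.76.
Break-even = €800.00 / €357.76 = 2.24 → 3 months.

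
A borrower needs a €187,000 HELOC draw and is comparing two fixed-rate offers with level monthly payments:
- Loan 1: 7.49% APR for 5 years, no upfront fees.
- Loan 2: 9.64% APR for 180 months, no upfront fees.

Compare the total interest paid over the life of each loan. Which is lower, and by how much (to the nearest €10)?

Loan 1: at 7.49% the monthly rate is 0.0062417, so the payment is 187,000 × 0.0062417 / (1 − 1.0062417^−60) = €3,746.21.
Total interest on Loan 1 = 60 × €3,746.21 − €187,000 = €37,772.60.
Loan 2: at 9.64% the monthly rate is 0.0080333, so the payment is 187,000 × 0.0080333 / (1 − 1.0080333^−180) = €1,968.53.
Total interest on Loan 2 = 180 × €1,968.53 − €187,000 = €167,335.40.
Loan 1 is lower by €129,562.80.

Loan 1 by €129,560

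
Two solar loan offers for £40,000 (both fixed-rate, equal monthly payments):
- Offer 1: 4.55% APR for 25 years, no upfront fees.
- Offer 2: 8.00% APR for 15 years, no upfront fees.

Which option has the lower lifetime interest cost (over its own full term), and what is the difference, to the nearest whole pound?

Offer 1: at 4.55% the monthly rate is 0.0037917, so the payment is 40,000 × 0.0037917 / (1 − 1.0037917^−300) = £223.47.
Total interest on Offer 1 = 300 × £223.47 − £40,000 = £27,041.00.
Offer 2: at 8.00% the monthly rate is 0.0066667, so the payment is 40,000 × 0.0066667 / (1 − 1.0066667^−180) = £382.26.
Total interest on Offer 2 = 180 × £382.26 − £40,000 = £28,806.80.
Offer 1 is lower by £1,765.80.

Offer 1 by £1,766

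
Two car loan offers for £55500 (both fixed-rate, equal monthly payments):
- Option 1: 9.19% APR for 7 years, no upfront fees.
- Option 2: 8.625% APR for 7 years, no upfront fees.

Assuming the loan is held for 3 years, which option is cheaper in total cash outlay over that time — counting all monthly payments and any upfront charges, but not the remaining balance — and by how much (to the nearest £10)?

Option 1: at 9.19% the monthly rate is 0.0076583, so the payment is 55,500 × 0.0076583 / (1 − 1.0076583^−84) = £898.30.
Option 2: monthly rate = 8.625%/12 = 0.0071875; payment = 55,500 × 0.0071875 / (1 − (1+0.0071875)^−84) = £882.42.
Over 36 months: Option 1 costs 36 × £898.30 = £32,338.80; Option 2 costs 36 × £882.42 = £31,767.12.
Option 2 is cheaper by £32,338.80 − £31,767.12 = £571.68.

Option 2 by £570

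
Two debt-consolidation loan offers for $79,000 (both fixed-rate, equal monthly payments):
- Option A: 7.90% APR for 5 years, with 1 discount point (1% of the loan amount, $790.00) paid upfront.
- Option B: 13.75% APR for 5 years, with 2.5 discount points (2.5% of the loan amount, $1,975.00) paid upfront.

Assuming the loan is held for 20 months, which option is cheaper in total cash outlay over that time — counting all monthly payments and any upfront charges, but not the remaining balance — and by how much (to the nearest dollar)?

Option A: at 7.90% the monthly rate is 0.0065833, so the payment is 79,000 × 0.0065833 / (1 − 1.0065833^−60) = $1,598.06.
Option B: monthly rate = 13.75%/12 = 0.0114583; payment = 79,000 × 0.0114583 / (1 − (1+0.0114583)^−60) = $1,827.97.
Over 20 months: Option A costs 20 × $1,598.06 + $790.00 = $32,751.20; Option B costs 20 × $1,827.97 + $1,975.00 = $38,534.40.
Option A is cheaper by $38,534.40 − $32,751.20 = $5,783.20.

Option A by $5,783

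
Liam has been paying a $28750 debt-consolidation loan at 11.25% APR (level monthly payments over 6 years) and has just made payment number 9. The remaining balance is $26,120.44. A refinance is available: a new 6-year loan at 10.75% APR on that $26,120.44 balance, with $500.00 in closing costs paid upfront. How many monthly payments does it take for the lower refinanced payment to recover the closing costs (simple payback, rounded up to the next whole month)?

9 months

Current payment = 28,750 × 11.25%/12 / (1 − (1+0.0093750)^−72) = $550.92.
Refinanced payment = 26,120.44 × 0.0089583 / (1 − (1+0.0089583)^−72) = $493.84.
Monthly savings = $550.92 − $493.84 = $57.08.
Break-even = $500.00 / $57.08 = 8.76 → 9 months.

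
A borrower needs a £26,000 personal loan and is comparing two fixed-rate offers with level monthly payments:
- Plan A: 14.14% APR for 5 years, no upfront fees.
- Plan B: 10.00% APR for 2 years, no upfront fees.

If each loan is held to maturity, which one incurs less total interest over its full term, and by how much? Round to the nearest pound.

Plan B by £7,617

Plan A: monthly rate = 14.14%/12 = 0.0117833; payment = 26,000 × 0.0117833 / (1 − (1+0.0117833)^−60) = £606.86.
Total interest on Plan A = 60 × £606.86 − £26,000 = £10,411.60.
Plan B: at 10.00% the monthly rate is 0.0083333, so the payment is 26,000 × 0.0083333 / (1 − 1.0083333^−24) = £1,199.77.
Total interest on Plan B = 24 × £1,199.77 − £26,000 = £2,794.48.
Plan B is lower by £7,617.12.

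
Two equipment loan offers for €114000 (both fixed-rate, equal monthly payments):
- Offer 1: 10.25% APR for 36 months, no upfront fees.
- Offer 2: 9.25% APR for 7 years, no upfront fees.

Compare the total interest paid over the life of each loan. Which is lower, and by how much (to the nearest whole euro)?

Offer 1: at 10.25% the monthly rate is 0.0085417, so the payment is 114,000 × 0.0085417 / (1 − 1.0085417^−36) = €3,691.85.
Total interest on Offer 1 = 36 × €3,691.85 − €114,000 = €18,906.60.
Offer 2: at 9.25% the monthly rate is 0.0077083, so the payment is 114,000 × 0.0077083 / (1 − 1.0077083^−84) = €1,848.65.
Total interest on Offer 2 = 84 × €1,848.65 − €114,000 = €41,286.60.
Offer 1 is lower by €22,380.00.

Offer 1 by €22,380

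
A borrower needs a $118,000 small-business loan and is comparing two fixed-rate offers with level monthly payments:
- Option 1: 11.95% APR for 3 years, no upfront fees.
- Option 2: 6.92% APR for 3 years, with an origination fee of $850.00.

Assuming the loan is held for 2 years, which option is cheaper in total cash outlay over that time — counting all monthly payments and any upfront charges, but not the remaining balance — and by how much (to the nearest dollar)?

Option 2 by $5,805

Option 1: monthly rate = 11.95%/12 = 0.0099583; payment = 118,000 × 0.0099583 / (1 − (1+0.0099583)^−36) = $3,916.47.
Option 2: monthly rate = 6.92%/12 = 0.0057667; payment = 118,000 × 0.0057667 / (1 − (1+0.0057667)^−36) = $3,639.18.
Over 24 months: Option 1 costs 24 × $3,916.47 = $93,995.28; Option 2 costs 24 × $3,639.18 + $850.00 = $88,190.32.
Option 2 is cheaper by $93,995.28 − $88,190.32 = $5,804.96.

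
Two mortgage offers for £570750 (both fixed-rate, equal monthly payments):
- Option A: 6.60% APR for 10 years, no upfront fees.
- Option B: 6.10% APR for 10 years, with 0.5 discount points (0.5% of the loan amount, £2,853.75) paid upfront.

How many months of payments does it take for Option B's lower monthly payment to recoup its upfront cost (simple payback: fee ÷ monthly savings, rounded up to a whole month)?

Option A: monthly rate = 6.6%/12 = 0.0055000; payment = 570,750 × 0.0055000 / (1 − (1+0.0055000)^−120) = £6,509.83.
Option B: at 6.10% the monthly rate is 0.0050833, so the payment is 570,750 × 0.0050833 / (1 − 1.0050833^−120) = £6,365.19.
Monthly savings = £6,509.83 − £6,365.19 = £144.64.
Break-even = £2,853.75 / £144.64 = 19.73 → 20 months.

20 months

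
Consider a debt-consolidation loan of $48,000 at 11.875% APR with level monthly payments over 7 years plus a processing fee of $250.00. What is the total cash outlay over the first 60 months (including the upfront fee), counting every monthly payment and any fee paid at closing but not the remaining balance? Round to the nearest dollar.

$50,898

Monthly rate = 11.875%/12 = 0.0098958; payment = 48,000 × 0.0098958 / (1 − (1+0.0098958)^−84) = $844.13.
Total outlay = 60 × $844.13 + $250.00 = $50,897.80.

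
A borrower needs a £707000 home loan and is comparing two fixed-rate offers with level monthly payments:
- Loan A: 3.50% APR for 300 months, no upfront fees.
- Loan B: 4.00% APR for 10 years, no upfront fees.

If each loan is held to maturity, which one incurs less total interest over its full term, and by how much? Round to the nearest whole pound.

Loan B by £202,859

Loan A: monthly rate = 3.5%/12 = 0.0029167; payment = 707,000 × 0.0029167 / (1 − (1+0.0029167)^−300) = £3,539.41.
Total interest on Loan A = 300 × £3,539.41 − £707,000 = £354,823.00.
Loan B: at 4.00% the monthly rate is 0.0033333, so the payment is 707,000 × 0.0033333 / (1 − 1.0033333^−120) = £7,158.03.
Total interest on Loan B = 120 × £7,158.03 − £707,000 = £151,963.60.
Loan B is lower by £202,859.40.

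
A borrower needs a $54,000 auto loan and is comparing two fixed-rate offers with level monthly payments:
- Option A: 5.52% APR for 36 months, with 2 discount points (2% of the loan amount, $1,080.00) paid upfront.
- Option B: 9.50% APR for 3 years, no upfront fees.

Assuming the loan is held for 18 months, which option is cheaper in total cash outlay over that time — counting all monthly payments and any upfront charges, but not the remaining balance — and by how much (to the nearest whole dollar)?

Option A by $697

Option A: at 5.52% the monthly rate is 0.0046000, so the payment is 54,000 × 0.0046000 / (1 − 1.0046000^−36) = $1,631.07.
Option B: monthly rate = 9.5%/12 = 0.0079167; payment = 54,000 × 0.0079167 / (1 − (1+0.0079167)^−36) = $1,729.78.
Over 18 months: Option A costs 18 × $1,631.07 + $1,080.00 = $30,439.26; Option B costs 18 × $1,729.78 = $31,136.04.
Option A is cheaper by $31,136.04 − $30,439.26 = $696.78.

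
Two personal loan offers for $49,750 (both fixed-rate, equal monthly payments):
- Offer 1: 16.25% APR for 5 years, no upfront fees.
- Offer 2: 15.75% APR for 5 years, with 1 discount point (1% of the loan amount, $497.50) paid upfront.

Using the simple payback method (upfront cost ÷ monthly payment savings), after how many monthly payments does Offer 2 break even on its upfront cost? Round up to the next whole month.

Offer 1: monthly rate = 16.25%/12 = 0.0135417; payment = 49,750 × 0.0135417 / (1 − (1+0.0135417)^−60) = $1,216.44.
Offer 2: monthly rate = 15.75%/12 = 0.0131250; payment = 49,750 × 0.0131250 / (1 − (1+0.0131250)^−60) = $1,203.22.
Monthly savings = $1,216.44 − $1,203.22 = $13.22.
Break-even = $497.50 / $13.22 = 37.63 → 38 months.

38 months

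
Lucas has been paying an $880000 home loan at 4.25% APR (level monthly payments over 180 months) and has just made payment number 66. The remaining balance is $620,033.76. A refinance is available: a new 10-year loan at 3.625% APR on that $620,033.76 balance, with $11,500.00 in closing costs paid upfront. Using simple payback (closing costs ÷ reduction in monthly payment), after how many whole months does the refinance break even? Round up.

26 months

Current payment = 880,000 × 4.25%/12 / (1 − (1+0.0035417)^−180) = $6,620.05.
Refinanced payment = 620,033.76 × 0.0030208 / (1 − (1+0.0030208)^−120) = $6,167.63.
Monthly savings = $6,620.05 − $6,167.63 = $452.42.
Break-even = $11,500.00 / $452.42 = 25.42 → 26 months.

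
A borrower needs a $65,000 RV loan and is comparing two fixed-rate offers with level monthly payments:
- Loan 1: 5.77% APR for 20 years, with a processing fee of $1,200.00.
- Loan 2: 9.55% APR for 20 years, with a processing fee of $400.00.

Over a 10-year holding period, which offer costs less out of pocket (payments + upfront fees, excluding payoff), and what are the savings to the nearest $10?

Loan 1 by $17,310

Loan 1: monthly rate = 5.77%/12 = 0.0048083; payment = 65,000 × 0.0048083 / (1 − (1+0.0048083)^−240) = $457.10.
Loan 2: monthly rate = 9.55%/12 = 0.0079583; payment = 65,000 × 0.0079583 / (1 − (1+0.0079583)^−240) = $608.01.
Over 120 months: Loan 1 costs 120 × $457.10 + $1,200.00 = $56,052.00; Loan 2 costs 120 × $608.01 + $400.00 = $73,361.20.
Loan 1 is cheaper by $73,361.20 − $56,052.00 = $17,309.20.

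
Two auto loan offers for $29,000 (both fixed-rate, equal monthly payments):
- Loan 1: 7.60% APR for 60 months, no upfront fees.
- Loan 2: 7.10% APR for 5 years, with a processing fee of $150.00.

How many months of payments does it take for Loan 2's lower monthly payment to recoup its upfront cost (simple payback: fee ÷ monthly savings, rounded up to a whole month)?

Loan 1: at 7.60% the monthly rate is 0.0063333, so the payment is 29,000 × 0.0063333 / (1 − 1.0063333^−60) = $582.48.
Loan 2: at 7.10% the monthly rate is 0.0059167, so the payment is 29,000 × 0.0059167 / (1 − 1.0059167^−60) = $575.60.
Monthly savings = $582.48 − $575.60 = $6.88.
Break-even = $150.00 / $6.88 = 21.80 → 22 months.

22 months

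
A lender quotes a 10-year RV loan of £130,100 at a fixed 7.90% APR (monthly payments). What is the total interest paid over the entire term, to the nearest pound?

£58,493

At 7.90% the monthly rate is 0.0065833, so the payment is 130,100 × 0.0065833 / (1 − 1.0065833^−120) = £1,571.61.
Total paid = 120 × £1,571.61 = £188,593.20; interest = £188,593.20 − £130,100 = £58,493.20.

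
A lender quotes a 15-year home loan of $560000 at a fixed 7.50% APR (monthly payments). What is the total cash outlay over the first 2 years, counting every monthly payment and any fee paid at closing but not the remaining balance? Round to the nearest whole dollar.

$124,590

Monthly rate = 7.5%/12 = 0.0062500; payment = 560,000 × 0.0062500 / (1 − (1+0.0062500)^−180) = $5,191.27.
Total outlay = 24 × $5,191.27 = $124,590.48.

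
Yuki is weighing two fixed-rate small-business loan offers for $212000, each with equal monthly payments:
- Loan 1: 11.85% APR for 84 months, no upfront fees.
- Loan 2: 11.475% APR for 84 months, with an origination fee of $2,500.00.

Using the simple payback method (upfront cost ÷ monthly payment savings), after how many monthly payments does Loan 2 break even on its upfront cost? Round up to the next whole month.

Loan 1: monthly rate = 11.85%/12 = 0.0098750; payment = 212,000 × 0.0098750 / (1 − (1+0.0098750)^−84) = $3,725.39.
Loan 2: at 11.475% the monthly rate is 0.0095625, so the payment is 212,000 × 0.0095625 / (1 − 1.0095625^−84) = $3,683.12.
Monthly savings = $3,725.39 − $3,683.12 = $42.27.
Break-even = $2,500.00 / $42.27 = 59.14 → 60 months.

60 months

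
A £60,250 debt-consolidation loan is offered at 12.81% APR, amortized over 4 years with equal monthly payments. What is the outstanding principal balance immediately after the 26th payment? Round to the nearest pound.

£31,433

With monthly rate i = 12.81%/12 = 0.0106750, the balance after k of n payments is P · [(1+i)^n − (1+i)^k] / [(1+i)^n − 1].
(1+0.0106750)^48 = 1.66476567 and (1+0.0106750)^26 = 1.31795203, so the balance is 60,250 × (1.66476567 − 1.31795203) / (1.66476567 − 1) = £31,432.91.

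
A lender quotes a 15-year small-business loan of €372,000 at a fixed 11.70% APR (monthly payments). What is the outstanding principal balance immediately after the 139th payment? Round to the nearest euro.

With monthly rate i = 11.7%/12 = 0.0097500, the balance after k of n payments is P · [(1+i)^n − (1+i)^k] / [(1+i)^n − 1].
(1+0.0097500)^180 = 5.73449438 and (1+0.0097500)^139 = 3.85235939, so the balance is 372,000 × (5.73449438 − 3.85235939) / (5.73449438 − 1) = €147,883.63.

€147,884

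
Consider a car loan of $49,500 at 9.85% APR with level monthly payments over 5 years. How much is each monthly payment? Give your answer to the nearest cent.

At 9.85% the monthly rate is 0.0082083, so the payment is 49,500 × 0.0082083 / (1 − 1.0082083^−60) = $1,048.08.

$1,048.08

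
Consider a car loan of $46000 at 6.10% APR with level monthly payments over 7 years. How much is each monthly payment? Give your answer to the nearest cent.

At 6.10% the monthly rate is 0.0050833, so the payment is 46,000 × 0.0050833 / (1 − 1.0050833^−84) = $674.20.

$674.20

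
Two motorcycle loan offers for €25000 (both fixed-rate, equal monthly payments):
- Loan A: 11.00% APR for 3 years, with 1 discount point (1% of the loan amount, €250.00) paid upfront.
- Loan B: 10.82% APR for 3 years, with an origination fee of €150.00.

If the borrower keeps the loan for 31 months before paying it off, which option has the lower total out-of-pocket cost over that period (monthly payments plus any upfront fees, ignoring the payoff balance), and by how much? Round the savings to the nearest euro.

Loan A: monthly rate = 11%/12 = 0.0091667; payment = 25,000 × 0.0091667 / (1 − (1+0.0091667)^−36) = €818.47.
Loan B: monthly rate = 10.82%/12 = 0.0090167; payment = 25,000 × 0.0090167 / (1 − (1+0.0090167)^−36) = €816.34.
Over 31 months: Loan A costs 31 × €818.47 + €250.00 = €25,622.57; Loan B costs 31 × €816.34 + €150.00 = €25,456.54.
Loan B is cheaper by €25,622.57 − €25,456.54 = €166.03.

Loan B by €166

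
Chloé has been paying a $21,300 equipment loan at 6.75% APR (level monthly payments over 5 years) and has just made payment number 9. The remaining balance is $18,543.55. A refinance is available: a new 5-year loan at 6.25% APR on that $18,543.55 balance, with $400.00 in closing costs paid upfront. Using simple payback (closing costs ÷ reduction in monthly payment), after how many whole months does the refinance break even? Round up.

Current payment = 21,300 × 6.75%/12 / (1 − (1+0.0056250)^−60) = $419.26.
Refinanced payment = 18,543.55 × 0.0052083 / (1 − (1+0.0052083)^−60) = $360.66.
Monthly savings = $419.26 − $360.66 = $58.60.
Break-even = $400.00 / $58.60 = 6.83 → 7 months.

7 months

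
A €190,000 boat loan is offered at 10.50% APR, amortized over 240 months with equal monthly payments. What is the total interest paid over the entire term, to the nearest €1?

At 10.50% the monthly rate is 0.0087500, so the payment is 190,000 × 0.0087500 / (1 − 1.0087500^−240) = €1,896.92.
Total paid = 240 × €1,896.92 = €455,260.80; interest = €455,260.80 − €190,000 = €265,260.80.

€265,261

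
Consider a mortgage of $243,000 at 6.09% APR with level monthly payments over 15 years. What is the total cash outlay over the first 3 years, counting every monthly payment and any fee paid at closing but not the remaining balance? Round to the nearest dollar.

Monthly rate = 6.09%/12 = 0.0050750; payment = 243,000 × 0.0050750 / (1 − (1+0.0050750)^−180) = $2,062.41.
Total outlay = 36 × $2,062.41 = $74,246.76.

$74,247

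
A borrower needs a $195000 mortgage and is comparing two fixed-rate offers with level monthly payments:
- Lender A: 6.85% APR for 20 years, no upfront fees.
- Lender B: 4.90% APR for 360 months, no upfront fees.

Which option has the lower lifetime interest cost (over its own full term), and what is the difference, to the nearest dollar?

Lender A by $13,932

Lender A: at 6.85% the monthly rate is 0.0057083, so the payment is 195,000 × 0.0057083 / (1 − 1.0057083^−240) = $1,494.33.
Total interest on Lender A = 240 × $1,494.33 − $195,000 = $163,639.20.
Lender B: at 4.90% the monthly rate is 0.0040833, so the payment is 195,000 × 0.0040833 / (1 − 1.0040833^−360) = $1,034.92.
Total interest on Lender B = 360 × $1,034.92 − $195,000 = $177,571.20.
Lender A is lower by $13,932.00.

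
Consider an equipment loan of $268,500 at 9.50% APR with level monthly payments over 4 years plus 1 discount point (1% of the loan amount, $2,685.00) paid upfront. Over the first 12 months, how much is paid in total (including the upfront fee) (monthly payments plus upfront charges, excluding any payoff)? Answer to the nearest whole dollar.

Monthly rate = 9.5%/12 = 0.0079167; payment = 268,500 × 0.0079167 / (1 − (1+0.0079167)^−48) = $6,745.56.
Total outlay = 12 × $6,745.56 + $2,685.00 = $83,631.72.

$83,632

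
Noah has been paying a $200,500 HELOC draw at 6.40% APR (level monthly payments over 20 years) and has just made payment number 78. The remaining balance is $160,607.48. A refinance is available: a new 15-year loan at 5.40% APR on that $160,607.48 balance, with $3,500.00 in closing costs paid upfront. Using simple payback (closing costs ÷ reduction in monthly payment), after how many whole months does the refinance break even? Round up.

Current payment = 200,500 × 6.4%/12 / (1 − (1+0.0053333)^−240) = $1,483.09.
Refinanced payment = 160,607.48 × 0.0045000 / (1 − (1+0.0045000)^−180) = $1,303.79.
Monthly savings = $1,483.09 − $1,303.79 = $179.30.
Break-even = $3,500.00 / $179.30 = 19.52 → 20 months.

20 months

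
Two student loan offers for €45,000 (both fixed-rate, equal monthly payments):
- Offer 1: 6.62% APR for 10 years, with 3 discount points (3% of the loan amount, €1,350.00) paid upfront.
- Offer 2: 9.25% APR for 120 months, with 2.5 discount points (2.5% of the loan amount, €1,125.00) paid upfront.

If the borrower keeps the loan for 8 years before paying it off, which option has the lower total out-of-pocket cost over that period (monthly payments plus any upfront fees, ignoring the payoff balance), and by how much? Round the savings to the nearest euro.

Offer 1 by €5,768

Offer 1: at 6.62% the monthly rate is 0.0055167, so the payment is 45,000 × 0.0055167 / (1 − 1.0055167^−120) = €513.72.
Offer 2: monthly rate = 9.25%/12 = 0.0077083; payment = 45,000 × 0.0077083 / (1 − (1+0.0077083)^−120) = €576.15.
Over 96 months: Offer 1 costs 96 × €513.72 + €1,350.00 = €50,667.12; Offer 2 costs 96 × €576.15 + €1,125.00 = €56,435.40.
Offer 1 is cheaper by €56,435.40 − €50,667.12 = €5,768.28.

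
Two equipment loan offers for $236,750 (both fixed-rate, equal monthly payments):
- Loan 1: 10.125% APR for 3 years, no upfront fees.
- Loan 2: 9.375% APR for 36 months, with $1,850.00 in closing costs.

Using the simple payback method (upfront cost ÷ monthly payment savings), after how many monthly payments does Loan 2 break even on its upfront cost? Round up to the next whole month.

23 months

Loan 1: at 10.125% the monthly rate is 0.0084375, so the payment is 236,750 × 0.0084375 / (1 − 1.0084375^−36) = $7,653.16.
Loan 2: at 9.375% the monthly rate is 0.0078125, so the payment is 236,750 × 0.0078125 / (1 − 1.0078125^−36) = $7,569.97.
Monthly savings = $7,653.16 − $7,569.97 = $83.19.
Break-even = $1,850.00 / $83.19 = 22.24 → 23 months.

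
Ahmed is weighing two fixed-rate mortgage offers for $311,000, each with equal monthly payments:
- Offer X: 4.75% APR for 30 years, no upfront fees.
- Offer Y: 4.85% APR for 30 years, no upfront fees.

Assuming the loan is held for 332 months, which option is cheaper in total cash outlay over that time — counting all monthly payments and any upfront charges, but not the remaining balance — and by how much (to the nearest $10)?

Offer X by $6,240

Offer X: monthly rate = 4.75%/12 = 0.0039583; payment = 311,000 × 0.0039583 / (1 − (1+0.0039583)^−360) = $1,622.32.
Offer Y: at 4.85% the monthly rate is 0.0040417, so the payment is 311,000 × 0.0040417 / (1 − 1.0040417^−360) = $1,641.12.
Over 332 months: Offer X costs 332 × $1,622.32 = $538,610.24; Offer Y costs 332 × $1,641.12 = $544,851.84.
Offer X is cheaper by $544,851.84 − $538,610.24 = $6,241.60.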